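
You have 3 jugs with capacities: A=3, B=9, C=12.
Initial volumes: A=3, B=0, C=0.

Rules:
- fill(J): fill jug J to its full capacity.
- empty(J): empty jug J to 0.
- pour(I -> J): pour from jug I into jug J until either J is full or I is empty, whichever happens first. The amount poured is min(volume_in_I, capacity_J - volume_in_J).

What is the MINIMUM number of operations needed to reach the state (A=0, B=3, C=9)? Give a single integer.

BFS from (A=3, B=0, C=0). One shortest path:
  1. fill(B) -> (A=3 B=9 C=0)
  2. pour(B -> C) -> (A=3 B=0 C=9)
  3. pour(A -> B) -> (A=0 B=3 C=9)
Reached target in 3 moves.

Answer: 3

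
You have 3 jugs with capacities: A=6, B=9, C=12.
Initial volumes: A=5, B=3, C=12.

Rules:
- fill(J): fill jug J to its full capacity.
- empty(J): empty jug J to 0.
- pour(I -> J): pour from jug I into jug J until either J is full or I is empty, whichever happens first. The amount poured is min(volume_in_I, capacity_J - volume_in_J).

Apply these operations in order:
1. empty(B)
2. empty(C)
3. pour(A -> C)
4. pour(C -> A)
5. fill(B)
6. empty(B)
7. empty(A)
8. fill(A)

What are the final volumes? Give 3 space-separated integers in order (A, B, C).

Step 1: empty(B) -> (A=5 B=0 C=12)
Step 2: empty(C) -> (A=5 B=0 C=0)
Step 3: pour(A -> C) -> (A=0 B=0 C=5)
Step 4: pour(C -> A) -> (A=5 B=0 C=0)
Step 5: fill(B) -> (A=5 B=9 C=0)
Step 6: empty(B) -> (A=5 B=0 C=0)
Step 7: empty(A) -> (A=0 B=0 C=0)
Step 8: fill(A) -> (A=6 B=0 C=0)

Answer: 6 0 0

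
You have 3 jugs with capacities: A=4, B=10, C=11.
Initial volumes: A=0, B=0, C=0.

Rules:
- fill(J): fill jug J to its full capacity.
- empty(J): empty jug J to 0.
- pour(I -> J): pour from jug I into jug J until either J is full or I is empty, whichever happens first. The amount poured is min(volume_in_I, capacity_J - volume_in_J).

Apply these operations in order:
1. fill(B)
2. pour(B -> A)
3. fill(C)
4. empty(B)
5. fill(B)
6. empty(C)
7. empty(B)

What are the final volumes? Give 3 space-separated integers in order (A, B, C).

Answer: 4 0 0

Derivation:
Step 1: fill(B) -> (A=0 B=10 C=0)
Step 2: pour(B -> A) -> (A=4 B=6 C=0)
Step 3: fill(C) -> (A=4 B=6 C=11)
Step 4: empty(B) -> (A=4 B=0 C=11)
Step 5: fill(B) -> (A=4 B=10 C=11)
Step 6: empty(C) -> (A=4 B=10 C=0)
Step 7: empty(B) -> (A=4 B=0 C=0)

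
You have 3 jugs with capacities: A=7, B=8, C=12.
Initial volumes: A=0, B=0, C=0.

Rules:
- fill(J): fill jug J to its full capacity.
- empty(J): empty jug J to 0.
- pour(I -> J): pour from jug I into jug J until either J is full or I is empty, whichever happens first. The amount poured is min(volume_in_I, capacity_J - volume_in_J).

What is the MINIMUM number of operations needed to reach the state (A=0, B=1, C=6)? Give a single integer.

Answer: 7

Derivation:
BFS from (A=0, B=0, C=0). One shortest path:
  1. fill(A) -> (A=7 B=0 C=0)
  2. pour(A -> B) -> (A=0 B=7 C=0)
  3. fill(A) -> (A=7 B=7 C=0)
  4. pour(A -> B) -> (A=6 B=8 C=0)
  5. pour(A -> C) -> (A=0 B=8 C=6)
  6. pour(B -> A) -> (A=7 B=1 C=6)
  7. empty(A) -> (A=0 B=1 C=6)
Reached target in 7 moves.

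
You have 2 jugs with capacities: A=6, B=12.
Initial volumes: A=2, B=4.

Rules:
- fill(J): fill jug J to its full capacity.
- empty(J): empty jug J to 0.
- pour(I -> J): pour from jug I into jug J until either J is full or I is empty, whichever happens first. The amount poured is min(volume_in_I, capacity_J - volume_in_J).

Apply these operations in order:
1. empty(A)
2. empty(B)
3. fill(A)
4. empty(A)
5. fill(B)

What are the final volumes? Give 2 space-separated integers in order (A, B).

Step 1: empty(A) -> (A=0 B=4)
Step 2: empty(B) -> (A=0 B=0)
Step 3: fill(A) -> (A=6 B=0)
Step 4: empty(A) -> (A=0 B=0)
Step 5: fill(B) -> (A=0 B=12)

Answer: 0 12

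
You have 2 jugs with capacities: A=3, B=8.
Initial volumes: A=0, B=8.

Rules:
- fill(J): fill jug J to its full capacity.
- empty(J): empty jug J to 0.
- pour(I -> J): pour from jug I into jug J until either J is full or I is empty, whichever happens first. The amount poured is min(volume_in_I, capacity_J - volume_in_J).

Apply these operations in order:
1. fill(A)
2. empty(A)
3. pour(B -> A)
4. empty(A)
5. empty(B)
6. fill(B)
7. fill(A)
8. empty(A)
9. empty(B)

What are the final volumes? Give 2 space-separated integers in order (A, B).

Step 1: fill(A) -> (A=3 B=8)
Step 2: empty(A) -> (A=0 B=8)
Step 3: pour(B -> A) -> (A=3 B=5)
Step 4: empty(A) -> (A=0 B=5)
Step 5: empty(B) -> (A=0 B=0)
Step 6: fill(B) -> (A=0 B=8)
Step 7: fill(A) -> (A=3 B=8)
Step 8: empty(A) -> (A=0 B=8)
Step 9: empty(B) -> (A=0 B=0)

Answer: 0 0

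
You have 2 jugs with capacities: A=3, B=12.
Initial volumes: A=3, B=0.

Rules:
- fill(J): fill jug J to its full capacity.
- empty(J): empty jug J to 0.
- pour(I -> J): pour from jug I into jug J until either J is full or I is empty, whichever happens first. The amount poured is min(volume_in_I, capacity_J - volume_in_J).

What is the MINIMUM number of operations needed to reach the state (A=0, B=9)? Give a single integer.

Answer: 4

Derivation:
BFS from (A=3, B=0). One shortest path:
  1. empty(A) -> (A=0 B=0)
  2. fill(B) -> (A=0 B=12)
  3. pour(B -> A) -> (A=3 B=9)
  4. empty(A) -> (A=0 B=9)
Reached target in 4 moves.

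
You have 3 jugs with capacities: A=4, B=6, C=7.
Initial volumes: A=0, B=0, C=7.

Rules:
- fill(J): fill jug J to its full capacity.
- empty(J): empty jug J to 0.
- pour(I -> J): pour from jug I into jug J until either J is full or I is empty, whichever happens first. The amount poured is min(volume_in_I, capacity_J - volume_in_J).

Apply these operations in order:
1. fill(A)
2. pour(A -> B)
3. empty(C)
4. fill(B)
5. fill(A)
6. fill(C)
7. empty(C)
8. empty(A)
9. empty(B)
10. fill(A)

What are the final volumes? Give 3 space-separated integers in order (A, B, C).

Answer: 4 0 0

Derivation:
Step 1: fill(A) -> (A=4 B=0 C=7)
Step 2: pour(A -> B) -> (A=0 B=4 C=7)
Step 3: empty(C) -> (A=0 B=4 C=0)
Step 4: fill(B) -> (A=0 B=6 C=0)
Step 5: fill(A) -> (A=4 B=6 C=0)
Step 6: fill(C) -> (A=4 B=6 C=7)
Step 7: empty(C) -> (A=4 B=6 C=0)
Step 8: empty(A) -> (A=0 B=6 C=0)
Step 9: empty(B) -> (A=0 B=0 C=0)
Step 10: fill(A) -> (A=4 B=0 C=0)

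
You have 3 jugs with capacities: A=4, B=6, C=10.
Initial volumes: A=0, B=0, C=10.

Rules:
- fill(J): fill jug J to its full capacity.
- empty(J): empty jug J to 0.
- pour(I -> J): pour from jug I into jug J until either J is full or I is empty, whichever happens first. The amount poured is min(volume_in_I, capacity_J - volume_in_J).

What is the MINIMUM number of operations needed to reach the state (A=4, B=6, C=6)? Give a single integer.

Answer: 2

Derivation:
BFS from (A=0, B=0, C=10). One shortest path:
  1. fill(B) -> (A=0 B=6 C=10)
  2. pour(C -> A) -> (A=4 B=6 C=6)
Reached target in 2 moves.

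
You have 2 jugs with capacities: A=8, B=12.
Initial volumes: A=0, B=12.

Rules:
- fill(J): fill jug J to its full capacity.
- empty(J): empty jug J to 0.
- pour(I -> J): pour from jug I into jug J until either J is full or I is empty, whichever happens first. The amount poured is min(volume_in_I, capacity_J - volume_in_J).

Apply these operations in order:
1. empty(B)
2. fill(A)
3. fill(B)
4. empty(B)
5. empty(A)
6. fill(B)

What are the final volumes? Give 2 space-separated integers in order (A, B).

Step 1: empty(B) -> (A=0 B=0)
Step 2: fill(A) -> (A=8 B=0)
Step 3: fill(B) -> (A=8 B=12)
Step 4: empty(B) -> (A=8 B=0)
Step 5: empty(A) -> (A=0 B=0)
Step 6: fill(B) -> (A=0 B=12)

Answer: 0 12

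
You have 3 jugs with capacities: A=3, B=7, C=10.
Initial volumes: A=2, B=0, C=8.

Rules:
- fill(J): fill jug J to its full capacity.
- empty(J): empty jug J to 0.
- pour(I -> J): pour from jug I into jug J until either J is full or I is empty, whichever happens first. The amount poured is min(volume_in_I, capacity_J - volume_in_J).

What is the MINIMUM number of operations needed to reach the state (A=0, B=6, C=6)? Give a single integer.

BFS from (A=2, B=0, C=8). One shortest path:
  1. fill(C) -> (A=2 B=0 C=10)
  2. pour(C -> B) -> (A=2 B=7 C=3)
  3. pour(B -> A) -> (A=3 B=6 C=3)
  4. pour(A -> C) -> (A=0 B=6 C=6)
Reached target in 4 moves.

Answer: 4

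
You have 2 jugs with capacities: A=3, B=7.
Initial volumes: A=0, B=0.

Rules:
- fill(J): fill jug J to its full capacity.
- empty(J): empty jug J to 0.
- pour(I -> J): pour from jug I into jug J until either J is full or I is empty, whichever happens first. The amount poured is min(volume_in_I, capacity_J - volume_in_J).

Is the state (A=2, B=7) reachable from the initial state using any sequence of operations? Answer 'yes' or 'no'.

BFS from (A=0, B=0):
  1. fill(A) -> (A=3 B=0)
  2. pour(A -> B) -> (A=0 B=3)
  3. fill(A) -> (A=3 B=3)
  4. pour(A -> B) -> (A=0 B=6)
  5. fill(A) -> (A=3 B=6)
  6. pour(A -> B) -> (A=2 B=7)
Target reached → yes.

Answer: yes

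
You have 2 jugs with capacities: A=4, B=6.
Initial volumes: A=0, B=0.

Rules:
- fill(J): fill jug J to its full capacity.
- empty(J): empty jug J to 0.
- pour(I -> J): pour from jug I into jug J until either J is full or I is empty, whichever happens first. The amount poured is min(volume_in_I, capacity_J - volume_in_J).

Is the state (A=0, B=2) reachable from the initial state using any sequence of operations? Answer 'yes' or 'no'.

Answer: yes

Derivation:
BFS from (A=0, B=0):
  1. fill(B) -> (A=0 B=6)
  2. pour(B -> A) -> (A=4 B=2)
  3. empty(A) -> (A=0 B=2)
Target reached → yes.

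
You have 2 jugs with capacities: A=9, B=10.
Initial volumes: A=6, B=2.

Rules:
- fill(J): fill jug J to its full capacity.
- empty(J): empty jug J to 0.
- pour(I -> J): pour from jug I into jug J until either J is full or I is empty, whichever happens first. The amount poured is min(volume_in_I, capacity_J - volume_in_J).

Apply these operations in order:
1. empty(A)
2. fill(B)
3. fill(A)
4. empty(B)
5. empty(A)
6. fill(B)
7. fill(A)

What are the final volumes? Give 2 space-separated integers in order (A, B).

Step 1: empty(A) -> (A=0 B=2)
Step 2: fill(B) -> (A=0 B=10)
Step 3: fill(A) -> (A=9 B=10)
Step 4: empty(B) -> (A=9 B=0)
Step 5: empty(A) -> (A=0 B=0)
Step 6: fill(B) -> (A=0 B=10)
Step 7: fill(A) -> (A=9 B=10)

Answer: 9 10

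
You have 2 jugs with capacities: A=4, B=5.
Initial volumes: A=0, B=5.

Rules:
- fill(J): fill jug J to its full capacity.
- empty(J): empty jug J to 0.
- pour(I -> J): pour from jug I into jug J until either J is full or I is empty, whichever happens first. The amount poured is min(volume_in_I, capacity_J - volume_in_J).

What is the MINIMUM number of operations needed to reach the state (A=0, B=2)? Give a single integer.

Answer: 6

Derivation:
BFS from (A=0, B=5). One shortest path:
  1. pour(B -> A) -> (A=4 B=1)
  2. empty(A) -> (A=0 B=1)
  3. pour(B -> A) -> (A=1 B=0)
  4. fill(B) -> (A=1 B=5)
  5. pour(B -> A) -> (A=4 B=2)
  6. empty(A) -> (A=0 B=2)
Reached target in 6 moves.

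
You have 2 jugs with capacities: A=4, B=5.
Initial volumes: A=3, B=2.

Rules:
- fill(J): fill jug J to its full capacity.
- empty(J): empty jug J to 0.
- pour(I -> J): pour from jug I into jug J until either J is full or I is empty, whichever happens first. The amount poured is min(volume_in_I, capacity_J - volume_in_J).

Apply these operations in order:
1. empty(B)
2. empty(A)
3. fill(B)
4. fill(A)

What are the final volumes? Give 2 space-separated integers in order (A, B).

Answer: 4 5

Derivation:
Step 1: empty(B) -> (A=3 B=0)
Step 2: empty(A) -> (A=0 B=0)
Step 3: fill(B) -> (A=0 B=5)
Step 4: fill(A) -> (A=4 B=5)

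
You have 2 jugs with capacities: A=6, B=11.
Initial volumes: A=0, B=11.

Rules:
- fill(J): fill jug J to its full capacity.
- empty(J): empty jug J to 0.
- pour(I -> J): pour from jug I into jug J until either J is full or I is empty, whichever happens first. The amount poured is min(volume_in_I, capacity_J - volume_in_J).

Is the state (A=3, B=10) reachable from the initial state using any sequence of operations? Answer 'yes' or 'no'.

BFS explored all 34 reachable states.
Reachable set includes: (0,0), (0,1), (0,2), (0,3), (0,4), (0,5), (0,6), (0,7), (0,8), (0,9), (0,10), (0,11) ...
Target (A=3, B=10) not in reachable set → no.

Answer: no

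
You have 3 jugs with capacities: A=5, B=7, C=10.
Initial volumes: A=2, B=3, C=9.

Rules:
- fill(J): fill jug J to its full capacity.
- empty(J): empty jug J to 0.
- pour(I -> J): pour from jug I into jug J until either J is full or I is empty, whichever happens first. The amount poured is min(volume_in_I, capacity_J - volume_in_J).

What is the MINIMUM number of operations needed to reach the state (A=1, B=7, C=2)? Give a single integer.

BFS from (A=2, B=3, C=9). One shortest path:
  1. fill(A) -> (A=5 B=3 C=9)
  2. pour(A -> B) -> (A=1 B=7 C=9)
  3. empty(B) -> (A=1 B=0 C=9)
  4. pour(C -> B) -> (A=1 B=7 C=2)
Reached target in 4 moves.

Answer: 4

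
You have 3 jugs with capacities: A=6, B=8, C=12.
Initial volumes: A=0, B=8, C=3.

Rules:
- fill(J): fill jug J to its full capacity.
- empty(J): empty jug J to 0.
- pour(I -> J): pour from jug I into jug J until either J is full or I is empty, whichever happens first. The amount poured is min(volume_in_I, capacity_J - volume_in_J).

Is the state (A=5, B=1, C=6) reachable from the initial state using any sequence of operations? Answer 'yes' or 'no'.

BFS explored all 326 reachable states.
Reachable set includes: (0,0,0), (0,0,1), (0,0,2), (0,0,3), (0,0,4), (0,0,5), (0,0,6), (0,0,7), (0,0,8), (0,0,9), (0,0,10), (0,0,11) ...
Target (A=5, B=1, C=6) not in reachable set → no.

Answer: no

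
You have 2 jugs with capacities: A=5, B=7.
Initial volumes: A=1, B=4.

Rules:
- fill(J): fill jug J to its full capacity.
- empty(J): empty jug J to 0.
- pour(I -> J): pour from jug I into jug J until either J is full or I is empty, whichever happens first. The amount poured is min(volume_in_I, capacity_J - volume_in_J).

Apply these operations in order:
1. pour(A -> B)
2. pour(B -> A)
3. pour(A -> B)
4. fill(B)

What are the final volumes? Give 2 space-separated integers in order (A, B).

Step 1: pour(A -> B) -> (A=0 B=5)
Step 2: pour(B -> A) -> (A=5 B=0)
Step 3: pour(A -> B) -> (A=0 B=5)
Step 4: fill(B) -> (A=0 B=7)

Answer: 0 7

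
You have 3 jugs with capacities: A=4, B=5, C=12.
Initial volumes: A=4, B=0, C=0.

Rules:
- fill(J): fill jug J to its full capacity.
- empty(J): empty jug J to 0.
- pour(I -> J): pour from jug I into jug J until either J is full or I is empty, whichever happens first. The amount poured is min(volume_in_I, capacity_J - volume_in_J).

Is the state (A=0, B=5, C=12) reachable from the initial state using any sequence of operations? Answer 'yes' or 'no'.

BFS from (A=4, B=0, C=0):
  1. empty(A) -> (A=0 B=0 C=0)
  2. fill(B) -> (A=0 B=5 C=0)
  3. fill(C) -> (A=0 B=5 C=12)
Target reached → yes.

Answer: yes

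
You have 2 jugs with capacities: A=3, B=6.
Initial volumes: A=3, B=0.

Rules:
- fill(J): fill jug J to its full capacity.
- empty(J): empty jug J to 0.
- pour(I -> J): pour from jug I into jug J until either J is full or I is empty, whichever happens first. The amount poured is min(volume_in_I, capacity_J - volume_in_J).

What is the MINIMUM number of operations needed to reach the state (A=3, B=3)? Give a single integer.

Answer: 2

Derivation:
BFS from (A=3, B=0). One shortest path:
  1. pour(A -> B) -> (A=0 B=3)
  2. fill(A) -> (A=3 B=3)
Reached target in 2 moves.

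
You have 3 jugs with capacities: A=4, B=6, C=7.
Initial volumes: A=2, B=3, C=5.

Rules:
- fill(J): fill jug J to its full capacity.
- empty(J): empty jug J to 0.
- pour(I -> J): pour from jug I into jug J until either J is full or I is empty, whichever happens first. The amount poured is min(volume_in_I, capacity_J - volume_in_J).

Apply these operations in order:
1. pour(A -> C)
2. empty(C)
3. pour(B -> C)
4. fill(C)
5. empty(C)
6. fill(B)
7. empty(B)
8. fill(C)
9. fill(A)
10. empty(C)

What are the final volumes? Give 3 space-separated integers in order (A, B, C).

Answer: 4 0 0

Derivation:
Step 1: pour(A -> C) -> (A=0 B=3 C=7)
Step 2: empty(C) -> (A=0 B=3 C=0)
Step 3: pour(B -> C) -> (A=0 B=0 C=3)
Step 4: fill(C) -> (A=0 B=0 C=7)
Step 5: empty(C) -> (A=0 B=0 C=0)
Step 6: fill(B) -> (A=0 B=6 C=0)
Step 7: empty(B) -> (A=0 B=0 C=0)
Step 8: fill(C) -> (A=0 B=0 C=7)
Step 9: fill(A) -> (A=4 B=0 C=7)
Step 10: empty(C) -> (A=4 B=0 C=0)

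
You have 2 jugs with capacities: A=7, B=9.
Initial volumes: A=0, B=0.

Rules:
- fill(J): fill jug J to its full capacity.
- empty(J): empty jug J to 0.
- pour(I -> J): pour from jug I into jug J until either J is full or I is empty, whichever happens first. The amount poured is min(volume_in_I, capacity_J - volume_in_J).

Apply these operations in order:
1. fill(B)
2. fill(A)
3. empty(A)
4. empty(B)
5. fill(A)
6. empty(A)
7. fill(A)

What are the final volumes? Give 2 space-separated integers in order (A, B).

Step 1: fill(B) -> (A=0 B=9)
Step 2: fill(A) -> (A=7 B=9)
Step 3: empty(A) -> (A=0 B=9)
Step 4: empty(B) -> (A=0 B=0)
Step 5: fill(A) -> (A=7 B=0)
Step 6: empty(A) -> (A=0 B=0)
Step 7: fill(A) -> (A=7 B=0)

Answer: 7 0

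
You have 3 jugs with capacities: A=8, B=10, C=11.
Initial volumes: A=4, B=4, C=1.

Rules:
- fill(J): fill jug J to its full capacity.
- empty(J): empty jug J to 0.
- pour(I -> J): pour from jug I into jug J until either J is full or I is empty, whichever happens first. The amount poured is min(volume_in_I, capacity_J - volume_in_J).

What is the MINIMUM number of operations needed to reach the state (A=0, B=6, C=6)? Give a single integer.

Answer: 5

Derivation:
BFS from (A=4, B=4, C=1). One shortest path:
  1. pour(C -> B) -> (A=4 B=5 C=0)
  2. fill(C) -> (A=4 B=5 C=11)
  3. pour(C -> B) -> (A=4 B=10 C=6)
  4. pour(B -> A) -> (A=8 B=6 C=6)
  5. empty(A) -> (A=0 B=6 C=6)
Reached target in 5 moves.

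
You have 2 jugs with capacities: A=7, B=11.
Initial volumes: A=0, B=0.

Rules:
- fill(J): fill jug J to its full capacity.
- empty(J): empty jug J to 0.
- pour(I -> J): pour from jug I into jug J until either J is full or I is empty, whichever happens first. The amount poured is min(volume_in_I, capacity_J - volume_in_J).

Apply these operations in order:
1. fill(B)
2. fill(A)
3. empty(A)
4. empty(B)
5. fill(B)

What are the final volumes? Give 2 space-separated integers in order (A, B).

Answer: 0 11

Derivation:
Step 1: fill(B) -> (A=0 B=11)
Step 2: fill(A) -> (A=7 B=11)
Step 3: empty(A) -> (A=0 B=11)
Step 4: empty(B) -> (A=0 B=0)
Step 5: fill(B) -> (A=0 B=11)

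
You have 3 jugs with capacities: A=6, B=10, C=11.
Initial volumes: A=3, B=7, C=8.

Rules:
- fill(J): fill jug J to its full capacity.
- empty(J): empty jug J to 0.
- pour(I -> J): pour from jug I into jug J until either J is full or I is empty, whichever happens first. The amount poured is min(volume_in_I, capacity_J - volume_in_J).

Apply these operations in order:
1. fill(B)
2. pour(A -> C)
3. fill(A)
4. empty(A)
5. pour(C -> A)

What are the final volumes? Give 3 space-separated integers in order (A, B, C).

Step 1: fill(B) -> (A=3 B=10 C=8)
Step 2: pour(A -> C) -> (A=0 B=10 C=11)
Step 3: fill(A) -> (A=6 B=10 C=11)
Step 4: empty(A) -> (A=0 B=10 C=11)
Step 5: pour(C -> A) -> (A=6 B=10 C=5)

Answer: 6 10 5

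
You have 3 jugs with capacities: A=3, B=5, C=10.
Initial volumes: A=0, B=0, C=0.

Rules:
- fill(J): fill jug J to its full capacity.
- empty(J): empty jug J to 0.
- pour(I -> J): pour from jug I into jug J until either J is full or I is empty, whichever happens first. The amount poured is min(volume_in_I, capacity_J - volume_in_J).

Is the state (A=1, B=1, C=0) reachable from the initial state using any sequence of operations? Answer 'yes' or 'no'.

Answer: yes

Derivation:
BFS from (A=0, B=0, C=0):
  1. fill(C) -> (A=0 B=0 C=10)
  2. pour(C -> A) -> (A=3 B=0 C=7)
  3. empty(A) -> (A=0 B=0 C=7)
  4. pour(C -> A) -> (A=3 B=0 C=4)
  5. pour(A -> B) -> (A=0 B=3 C=4)
  6. pour(C -> A) -> (A=3 B=3 C=1)
  7. pour(A -> B) -> (A=1 B=5 C=1)
  8. empty(B) -> (A=1 B=0 C=1)
  9. pour(C -> B) -> (A=1 B=1 C=0)
Target reached → yes.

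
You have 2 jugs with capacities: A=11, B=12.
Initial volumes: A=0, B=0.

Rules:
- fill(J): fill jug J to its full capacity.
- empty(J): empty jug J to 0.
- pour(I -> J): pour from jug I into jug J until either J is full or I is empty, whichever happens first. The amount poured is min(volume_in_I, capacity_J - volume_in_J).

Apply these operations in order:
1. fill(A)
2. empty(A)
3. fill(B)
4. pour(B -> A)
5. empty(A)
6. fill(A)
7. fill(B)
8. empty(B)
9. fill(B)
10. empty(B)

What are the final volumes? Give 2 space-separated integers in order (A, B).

Answer: 11 0

Derivation:
Step 1: fill(A) -> (A=11 B=0)
Step 2: empty(A) -> (A=0 B=0)
Step 3: fill(B) -> (A=0 B=12)
Step 4: pour(B -> A) -> (A=11 B=1)
Step 5: empty(A) -> (A=0 B=1)
Step 6: fill(A) -> (A=11 B=1)
Step 7: fill(B) -> (A=11 B=12)
Step 8: empty(B) -> (A=11 B=0)
Step 9: fill(B) -> (A=11 B=12)
Step 10: empty(B) -> (A=11 B=0)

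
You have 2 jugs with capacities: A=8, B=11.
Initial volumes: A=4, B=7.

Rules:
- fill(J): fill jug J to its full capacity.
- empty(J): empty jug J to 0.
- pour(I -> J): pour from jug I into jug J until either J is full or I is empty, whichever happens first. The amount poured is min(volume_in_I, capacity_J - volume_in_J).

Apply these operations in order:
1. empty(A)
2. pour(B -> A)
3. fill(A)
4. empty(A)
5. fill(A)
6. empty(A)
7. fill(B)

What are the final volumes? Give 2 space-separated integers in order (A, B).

Step 1: empty(A) -> (A=0 B=7)
Step 2: pour(B -> A) -> (A=7 B=0)
Step 3: fill(A) -> (A=8 B=0)
Step 4: empty(A) -> (A=0 B=0)
Step 5: fill(A) -> (A=8 B=0)
Step 6: empty(A) -> (A=0 B=0)
Step 7: fill(B) -> (A=0 B=11)

Answer: 0 11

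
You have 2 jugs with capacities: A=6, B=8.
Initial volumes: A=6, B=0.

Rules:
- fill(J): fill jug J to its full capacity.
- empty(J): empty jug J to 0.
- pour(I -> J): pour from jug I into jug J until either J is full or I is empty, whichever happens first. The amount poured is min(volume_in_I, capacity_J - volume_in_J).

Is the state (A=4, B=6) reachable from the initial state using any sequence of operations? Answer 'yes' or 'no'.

Answer: no

Derivation:
BFS explored all 14 reachable states.
Reachable set includes: (0,0), (0,2), (0,4), (0,6), (0,8), (2,0), (2,8), (4,0), (4,8), (6,0), (6,2), (6,4) ...
Target (A=4, B=6) not in reachable set → no.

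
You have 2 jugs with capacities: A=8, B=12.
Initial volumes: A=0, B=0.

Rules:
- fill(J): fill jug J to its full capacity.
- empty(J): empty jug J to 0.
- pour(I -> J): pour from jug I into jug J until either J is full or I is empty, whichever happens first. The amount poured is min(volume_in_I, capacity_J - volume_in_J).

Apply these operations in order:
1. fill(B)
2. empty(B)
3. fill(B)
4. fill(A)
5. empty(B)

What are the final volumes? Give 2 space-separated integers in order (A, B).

Answer: 8 0

Derivation:
Step 1: fill(B) -> (A=0 B=12)
Step 2: empty(B) -> (A=0 B=0)
Step 3: fill(B) -> (A=0 B=12)
Step 4: fill(A) -> (A=8 B=12)
Step 5: empty(B) -> (A=8 B=0)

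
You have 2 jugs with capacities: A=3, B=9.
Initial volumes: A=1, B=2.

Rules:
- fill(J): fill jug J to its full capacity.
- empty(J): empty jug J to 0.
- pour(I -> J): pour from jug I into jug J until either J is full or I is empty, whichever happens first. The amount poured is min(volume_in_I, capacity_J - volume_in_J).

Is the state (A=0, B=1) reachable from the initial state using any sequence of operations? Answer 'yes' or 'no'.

BFS from (A=1, B=2):
  1. empty(B) -> (A=1 B=0)
  2. pour(A -> B) -> (A=0 B=1)
Target reached → yes.

Answer: yes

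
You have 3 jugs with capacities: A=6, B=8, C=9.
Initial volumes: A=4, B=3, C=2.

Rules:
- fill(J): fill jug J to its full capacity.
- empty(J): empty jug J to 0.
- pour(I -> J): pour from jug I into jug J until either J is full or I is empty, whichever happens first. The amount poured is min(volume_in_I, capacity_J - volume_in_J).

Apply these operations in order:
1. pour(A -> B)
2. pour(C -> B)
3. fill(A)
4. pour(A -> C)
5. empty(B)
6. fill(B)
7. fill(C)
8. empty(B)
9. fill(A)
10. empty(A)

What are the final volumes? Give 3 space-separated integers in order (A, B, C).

Answer: 0 0 9

Derivation:
Step 1: pour(A -> B) -> (A=0 B=7 C=2)
Step 2: pour(C -> B) -> (A=0 B=8 C=1)
Step 3: fill(A) -> (A=6 B=8 C=1)
Step 4: pour(A -> C) -> (A=0 B=8 C=7)
Step 5: empty(B) -> (A=0 B=0 C=7)
Step 6: fill(B) -> (A=0 B=8 C=7)
Step 7: fill(C) -> (A=0 B=8 C=9)
Step 8: empty(B) -> (A=0 B=0 C=9)
Step 9: fill(A) -> (A=6 B=0 C=9)
Step 10: empty(A) -> (A=0 B=0 C=9)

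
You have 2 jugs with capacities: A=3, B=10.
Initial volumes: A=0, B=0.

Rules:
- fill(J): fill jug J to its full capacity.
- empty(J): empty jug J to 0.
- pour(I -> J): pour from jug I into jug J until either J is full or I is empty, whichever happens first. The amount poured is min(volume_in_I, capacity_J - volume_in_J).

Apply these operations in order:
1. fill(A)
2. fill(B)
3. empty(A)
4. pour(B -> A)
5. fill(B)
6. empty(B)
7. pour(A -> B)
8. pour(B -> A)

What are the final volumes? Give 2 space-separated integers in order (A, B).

Answer: 3 0

Derivation:
Step 1: fill(A) -> (A=3 B=0)
Step 2: fill(B) -> (A=3 B=10)
Step 3: empty(A) -> (A=0 B=10)
Step 4: pour(B -> A) -> (A=3 B=7)
Step 5: fill(B) -> (A=3 B=10)
Step 6: empty(B) -> (A=3 B=0)
Step 7: pour(A -> B) -> (A=0 B=3)
Step 8: pour(B -> A) -> (A=3 B=0)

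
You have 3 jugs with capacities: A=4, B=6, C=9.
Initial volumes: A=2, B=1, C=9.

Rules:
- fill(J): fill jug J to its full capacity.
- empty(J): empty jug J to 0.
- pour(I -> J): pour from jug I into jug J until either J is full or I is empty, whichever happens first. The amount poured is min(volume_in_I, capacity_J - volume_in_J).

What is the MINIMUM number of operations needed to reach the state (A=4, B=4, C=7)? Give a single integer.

Answer: 4

Derivation:
BFS from (A=2, B=1, C=9). One shortest path:
  1. empty(B) -> (A=2 B=0 C=9)
  2. pour(C -> A) -> (A=4 B=0 C=7)
  3. pour(A -> B) -> (A=0 B=4 C=7)
  4. fill(A) -> (A=4 B=4 C=7)
Reached target in 4 moves.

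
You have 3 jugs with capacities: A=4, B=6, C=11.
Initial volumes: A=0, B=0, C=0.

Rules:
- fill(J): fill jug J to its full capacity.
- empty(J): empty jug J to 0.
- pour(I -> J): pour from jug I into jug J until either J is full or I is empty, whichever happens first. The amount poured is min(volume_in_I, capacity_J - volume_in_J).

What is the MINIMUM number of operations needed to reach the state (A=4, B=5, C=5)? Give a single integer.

Answer: 8

Derivation:
BFS from (A=0, B=0, C=0). One shortest path:
  1. fill(A) -> (A=4 B=0 C=0)
  2. fill(B) -> (A=4 B=6 C=0)
  3. pour(A -> C) -> (A=0 B=6 C=4)
  4. fill(A) -> (A=4 B=6 C=4)
  5. pour(B -> C) -> (A=4 B=0 C=10)
  6. pour(A -> C) -> (A=3 B=0 C=11)
  7. pour(C -> B) -> (A=3 B=6 C=5)
  8. pour(B -> A) -> (A=4 B=5 C=5)
Reached target in 8 moves.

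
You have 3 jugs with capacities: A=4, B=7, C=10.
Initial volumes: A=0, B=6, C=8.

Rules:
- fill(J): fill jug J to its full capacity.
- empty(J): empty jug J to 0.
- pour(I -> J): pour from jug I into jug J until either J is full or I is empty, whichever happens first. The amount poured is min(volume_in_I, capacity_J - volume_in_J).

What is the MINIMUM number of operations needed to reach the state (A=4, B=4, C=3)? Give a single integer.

Answer: 5

Derivation:
BFS from (A=0, B=6, C=8). One shortest path:
  1. fill(A) -> (A=4 B=6 C=8)
  2. pour(C -> B) -> (A=4 B=7 C=7)
  3. empty(B) -> (A=4 B=0 C=7)
  4. pour(A -> B) -> (A=0 B=4 C=7)
  5. pour(C -> A) -> (A=4 B=4 C=3)
Reached target in 5 moves.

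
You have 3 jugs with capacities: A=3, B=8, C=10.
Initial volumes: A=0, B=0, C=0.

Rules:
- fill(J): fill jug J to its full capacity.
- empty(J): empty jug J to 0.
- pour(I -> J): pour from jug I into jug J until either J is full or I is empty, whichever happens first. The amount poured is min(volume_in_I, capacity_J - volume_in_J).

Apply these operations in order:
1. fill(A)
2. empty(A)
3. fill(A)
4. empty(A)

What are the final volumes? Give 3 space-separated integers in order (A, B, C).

Step 1: fill(A) -> (A=3 B=0 C=0)
Step 2: empty(A) -> (A=0 B=0 C=0)
Step 3: fill(A) -> (A=3 B=0 C=0)
Step 4: empty(A) -> (A=0 B=0 C=0)

Answer: 0 0 0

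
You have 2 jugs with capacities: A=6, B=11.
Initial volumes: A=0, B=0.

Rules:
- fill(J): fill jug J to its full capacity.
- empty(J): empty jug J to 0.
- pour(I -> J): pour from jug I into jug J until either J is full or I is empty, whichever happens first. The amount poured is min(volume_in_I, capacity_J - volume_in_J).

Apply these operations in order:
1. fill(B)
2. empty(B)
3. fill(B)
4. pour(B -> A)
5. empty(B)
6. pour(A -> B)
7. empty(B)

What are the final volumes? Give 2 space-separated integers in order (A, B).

Step 1: fill(B) -> (A=0 B=11)
Step 2: empty(B) -> (A=0 B=0)
Step 3: fill(B) -> (A=0 B=11)
Step 4: pour(B -> A) -> (A=6 B=5)
Step 5: empty(B) -> (A=6 B=0)
Step 6: pour(A -> B) -> (A=0 B=6)
Step 7: empty(B) -> (A=0 B=0)

Answer: 0 0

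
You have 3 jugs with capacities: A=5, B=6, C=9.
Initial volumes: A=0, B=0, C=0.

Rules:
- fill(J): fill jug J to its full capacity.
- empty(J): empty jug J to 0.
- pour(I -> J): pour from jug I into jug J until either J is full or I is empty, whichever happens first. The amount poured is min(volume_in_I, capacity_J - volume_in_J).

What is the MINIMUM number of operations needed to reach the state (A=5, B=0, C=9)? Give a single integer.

BFS from (A=0, B=0, C=0). One shortest path:
  1. fill(A) -> (A=5 B=0 C=0)
  2. fill(C) -> (A=5 B=0 C=9)
Reached target in 2 moves.

Answer: 2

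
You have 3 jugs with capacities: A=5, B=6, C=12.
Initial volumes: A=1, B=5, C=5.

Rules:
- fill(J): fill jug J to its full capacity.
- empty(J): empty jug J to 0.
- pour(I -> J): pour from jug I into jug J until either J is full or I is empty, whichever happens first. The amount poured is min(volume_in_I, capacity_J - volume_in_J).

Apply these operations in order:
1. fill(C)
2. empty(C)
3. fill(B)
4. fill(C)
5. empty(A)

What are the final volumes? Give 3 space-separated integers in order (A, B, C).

Answer: 0 6 12

Derivation:
Step 1: fill(C) -> (A=1 B=5 C=12)
Step 2: empty(C) -> (A=1 B=5 C=0)
Step 3: fill(B) -> (A=1 B=6 C=0)
Step 4: fill(C) -> (A=1 B=6 C=12)
Step 5: empty(A) -> (A=0 B=6 C=12)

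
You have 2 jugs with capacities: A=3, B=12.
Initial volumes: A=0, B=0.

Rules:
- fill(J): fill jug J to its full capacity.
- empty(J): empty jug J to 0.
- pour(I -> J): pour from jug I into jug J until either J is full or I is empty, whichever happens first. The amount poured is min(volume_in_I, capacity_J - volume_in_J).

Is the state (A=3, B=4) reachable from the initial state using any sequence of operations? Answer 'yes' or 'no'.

BFS explored all 10 reachable states.
Reachable set includes: (0,0), (0,3), (0,6), (0,9), (0,12), (3,0), (3,3), (3,6), (3,9), (3,12)
Target (A=3, B=4) not in reachable set → no.

Answer: no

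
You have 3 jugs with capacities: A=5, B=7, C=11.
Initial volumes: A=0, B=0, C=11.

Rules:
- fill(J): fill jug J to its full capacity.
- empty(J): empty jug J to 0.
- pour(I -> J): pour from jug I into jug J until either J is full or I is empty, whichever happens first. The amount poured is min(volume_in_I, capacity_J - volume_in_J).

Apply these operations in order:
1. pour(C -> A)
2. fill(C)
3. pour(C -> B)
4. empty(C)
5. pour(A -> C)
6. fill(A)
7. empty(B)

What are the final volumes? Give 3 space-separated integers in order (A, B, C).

Step 1: pour(C -> A) -> (A=5 B=0 C=6)
Step 2: fill(C) -> (A=5 B=0 C=11)
Step 3: pour(C -> B) -> (A=5 B=7 C=4)
Step 4: empty(C) -> (A=5 B=7 C=0)
Step 5: pour(A -> C) -> (A=0 B=7 C=5)
Step 6: fill(A) -> (A=5 B=7 C=5)
Step 7: empty(B) -> (A=5 B=0 C=5)

Answer: 5 0 5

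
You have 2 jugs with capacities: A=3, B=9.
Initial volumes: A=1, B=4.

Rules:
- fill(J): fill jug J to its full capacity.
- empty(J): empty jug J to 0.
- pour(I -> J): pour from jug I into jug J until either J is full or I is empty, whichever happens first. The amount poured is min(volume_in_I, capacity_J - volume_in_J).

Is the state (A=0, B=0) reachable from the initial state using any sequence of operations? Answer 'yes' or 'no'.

Answer: yes

Derivation:
BFS from (A=1, B=4):
  1. empty(A) -> (A=0 B=4)
  2. empty(B) -> (A=0 B=0)
Target reached → yes.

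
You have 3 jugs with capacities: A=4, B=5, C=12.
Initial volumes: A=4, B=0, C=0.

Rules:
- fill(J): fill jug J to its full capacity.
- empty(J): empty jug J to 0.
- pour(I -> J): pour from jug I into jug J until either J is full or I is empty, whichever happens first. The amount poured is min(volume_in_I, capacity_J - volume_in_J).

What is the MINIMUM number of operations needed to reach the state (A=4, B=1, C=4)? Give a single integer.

Answer: 3

Derivation:
BFS from (A=4, B=0, C=0). One shortest path:
  1. fill(B) -> (A=4 B=5 C=0)
  2. pour(A -> C) -> (A=0 B=5 C=4)
  3. pour(B -> A) -> (A=4 B=1 C=4)
Reached target in 3 moves.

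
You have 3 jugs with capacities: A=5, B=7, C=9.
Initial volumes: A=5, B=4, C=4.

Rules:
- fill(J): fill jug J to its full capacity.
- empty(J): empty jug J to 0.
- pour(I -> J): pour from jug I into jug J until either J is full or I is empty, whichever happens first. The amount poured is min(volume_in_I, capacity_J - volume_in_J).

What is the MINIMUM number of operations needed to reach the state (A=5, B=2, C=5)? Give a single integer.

Answer: 4

Derivation:
BFS from (A=5, B=4, C=4). One shortest path:
  1. fill(B) -> (A=5 B=7 C=4)
  2. empty(C) -> (A=5 B=7 C=0)
  3. pour(A -> C) -> (A=0 B=7 C=5)
  4. pour(B -> A) -> (A=5 B=2 C=5)
Reached target in 4 moves.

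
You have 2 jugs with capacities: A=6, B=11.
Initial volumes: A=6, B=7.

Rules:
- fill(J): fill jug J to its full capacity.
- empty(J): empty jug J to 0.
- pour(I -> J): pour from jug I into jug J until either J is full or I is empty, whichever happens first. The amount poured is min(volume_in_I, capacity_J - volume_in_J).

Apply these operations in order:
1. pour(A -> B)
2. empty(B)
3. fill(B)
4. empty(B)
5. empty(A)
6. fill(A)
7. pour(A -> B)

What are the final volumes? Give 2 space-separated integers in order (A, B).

Answer: 0 6

Derivation:
Step 1: pour(A -> B) -> (A=2 B=11)
Step 2: empty(B) -> (A=2 B=0)
Step 3: fill(B) -> (A=2 B=11)
Step 4: empty(B) -> (A=2 B=0)
Step 5: empty(A) -> (A=0 B=0)
Step 6: fill(A) -> (A=6 B=0)
Step 7: pour(A -> B) -> (A=0 B=6)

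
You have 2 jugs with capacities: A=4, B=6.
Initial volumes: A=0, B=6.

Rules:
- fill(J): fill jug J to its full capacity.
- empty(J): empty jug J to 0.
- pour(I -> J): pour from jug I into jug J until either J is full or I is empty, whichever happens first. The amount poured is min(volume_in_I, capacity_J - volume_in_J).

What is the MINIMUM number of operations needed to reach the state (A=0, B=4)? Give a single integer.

BFS from (A=0, B=6). One shortest path:
  1. fill(A) -> (A=4 B=6)
  2. empty(B) -> (A=4 B=0)
  3. pour(A -> B) -> (A=0 B=4)
Reached target in 3 moves.

Answer: 3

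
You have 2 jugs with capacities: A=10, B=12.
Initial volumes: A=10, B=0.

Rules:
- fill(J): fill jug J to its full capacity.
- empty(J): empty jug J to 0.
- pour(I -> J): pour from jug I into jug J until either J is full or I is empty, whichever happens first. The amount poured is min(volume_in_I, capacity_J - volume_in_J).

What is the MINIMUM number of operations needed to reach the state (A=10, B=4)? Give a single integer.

BFS from (A=10, B=0). One shortest path:
  1. empty(A) -> (A=0 B=0)
  2. fill(B) -> (A=0 B=12)
  3. pour(B -> A) -> (A=10 B=2)
  4. empty(A) -> (A=0 B=2)
  5. pour(B -> A) -> (A=2 B=0)
  6. fill(B) -> (A=2 B=12)
  7. pour(B -> A) -> (A=10 B=4)
Reached target in 7 moves.

Answer: 7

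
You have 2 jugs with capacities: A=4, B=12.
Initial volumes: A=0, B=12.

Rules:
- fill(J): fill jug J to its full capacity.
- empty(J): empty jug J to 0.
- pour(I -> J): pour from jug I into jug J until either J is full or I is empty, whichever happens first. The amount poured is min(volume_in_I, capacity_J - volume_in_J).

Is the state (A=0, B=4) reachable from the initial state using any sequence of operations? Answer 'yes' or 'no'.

Answer: yes

Derivation:
BFS from (A=0, B=12):
  1. fill(A) -> (A=4 B=12)
  2. empty(B) -> (A=4 B=0)
  3. pour(A -> B) -> (A=0 B=4)
Target reached → yes.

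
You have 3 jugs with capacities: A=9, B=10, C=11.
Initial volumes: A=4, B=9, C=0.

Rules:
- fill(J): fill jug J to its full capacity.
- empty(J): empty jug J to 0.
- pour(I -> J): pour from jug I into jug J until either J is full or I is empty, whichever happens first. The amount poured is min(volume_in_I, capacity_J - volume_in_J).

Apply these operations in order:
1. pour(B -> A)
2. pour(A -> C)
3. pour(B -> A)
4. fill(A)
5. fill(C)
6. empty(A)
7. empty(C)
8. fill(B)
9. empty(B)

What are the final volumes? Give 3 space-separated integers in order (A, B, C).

Step 1: pour(B -> A) -> (A=9 B=4 C=0)
Step 2: pour(A -> C) -> (A=0 B=4 C=9)
Step 3: pour(B -> A) -> (A=4 B=0 C=9)
Step 4: fill(A) -> (A=9 B=0 C=9)
Step 5: fill(C) -> (A=9 B=0 C=11)
Step 6: empty(A) -> (A=0 B=0 C=11)
Step 7: empty(C) -> (A=0 B=0 C=0)
Step 8: fill(B) -> (A=0 B=10 C=0)
Step 9: empty(B) -> (A=0 B=0 C=0)

Answer: 0 0 0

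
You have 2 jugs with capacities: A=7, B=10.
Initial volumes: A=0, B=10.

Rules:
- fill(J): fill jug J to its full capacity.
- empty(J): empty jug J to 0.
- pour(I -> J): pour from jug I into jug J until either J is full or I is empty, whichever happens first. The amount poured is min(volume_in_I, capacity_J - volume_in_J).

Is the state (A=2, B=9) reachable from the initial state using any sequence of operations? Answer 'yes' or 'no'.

BFS explored all 34 reachable states.
Reachable set includes: (0,0), (0,1), (0,2), (0,3), (0,4), (0,5), (0,6), (0,7), (0,8), (0,9), (0,10), (1,0) ...
Target (A=2, B=9) not in reachable set → no.

Answer: no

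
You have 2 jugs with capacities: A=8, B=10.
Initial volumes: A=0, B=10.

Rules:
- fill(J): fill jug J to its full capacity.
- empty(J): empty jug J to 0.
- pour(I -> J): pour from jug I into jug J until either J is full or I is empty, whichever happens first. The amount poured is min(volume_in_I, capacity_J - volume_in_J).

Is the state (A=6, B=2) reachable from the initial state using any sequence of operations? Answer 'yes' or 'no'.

Answer: no

Derivation:
BFS explored all 18 reachable states.
Reachable set includes: (0,0), (0,2), (0,4), (0,6), (0,8), (0,10), (2,0), (2,10), (4,0), (4,10), (6,0), (6,10) ...
Target (A=6, B=2) not in reachable set → no.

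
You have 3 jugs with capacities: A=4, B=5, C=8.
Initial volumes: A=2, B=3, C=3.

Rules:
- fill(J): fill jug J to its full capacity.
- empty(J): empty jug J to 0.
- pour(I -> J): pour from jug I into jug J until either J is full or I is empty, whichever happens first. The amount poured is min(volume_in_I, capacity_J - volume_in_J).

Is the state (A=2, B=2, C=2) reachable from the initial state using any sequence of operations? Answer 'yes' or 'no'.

BFS explored all 187 reachable states.
Reachable set includes: (0,0,0), (0,0,1), (0,0,2), (0,0,3), (0,0,4), (0,0,5), (0,0,6), (0,0,7), (0,0,8), (0,1,0), (0,1,1), (0,1,2) ...
Target (A=2, B=2, C=2) not in reachable set → no.

Answer: no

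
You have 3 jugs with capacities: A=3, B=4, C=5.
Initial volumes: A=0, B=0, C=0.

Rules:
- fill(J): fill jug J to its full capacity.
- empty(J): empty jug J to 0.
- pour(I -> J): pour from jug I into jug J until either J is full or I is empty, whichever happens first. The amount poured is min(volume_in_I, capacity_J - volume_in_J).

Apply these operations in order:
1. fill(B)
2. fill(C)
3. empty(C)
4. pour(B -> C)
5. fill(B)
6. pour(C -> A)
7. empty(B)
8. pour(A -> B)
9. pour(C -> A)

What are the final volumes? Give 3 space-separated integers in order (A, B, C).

Answer: 1 3 0

Derivation:
Step 1: fill(B) -> (A=0 B=4 C=0)
Step 2: fill(C) -> (A=0 B=4 C=5)
Step 3: empty(C) -> (A=0 B=4 C=0)
Step 4: pour(B -> C) -> (A=0 B=0 C=4)
Step 5: fill(B) -> (A=0 B=4 C=4)
Step 6: pour(C -> A) -> (A=3 B=4 C=1)
Step 7: empty(B) -> (A=3 B=0 C=1)
Step 8: pour(A -> B) -> (A=0 B=3 C=1)
Step 9: pour(C -> A) -> (A=1 B=3 C=0)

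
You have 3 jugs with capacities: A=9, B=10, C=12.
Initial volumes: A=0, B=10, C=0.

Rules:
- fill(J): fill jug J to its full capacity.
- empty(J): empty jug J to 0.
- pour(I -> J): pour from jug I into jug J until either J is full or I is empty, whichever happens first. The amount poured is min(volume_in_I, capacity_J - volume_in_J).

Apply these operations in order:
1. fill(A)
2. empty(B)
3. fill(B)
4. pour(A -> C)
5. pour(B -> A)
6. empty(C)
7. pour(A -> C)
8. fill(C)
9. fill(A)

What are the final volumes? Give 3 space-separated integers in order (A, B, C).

Answer: 9 1 12

Derivation:
Step 1: fill(A) -> (A=9 B=10 C=0)
Step 2: empty(B) -> (A=9 B=0 C=0)
Step 3: fill(B) -> (A=9 B=10 C=0)
Step 4: pour(A -> C) -> (A=0 B=10 C=9)
Step 5: pour(B -> A) -> (A=9 B=1 C=9)
Step 6: empty(C) -> (A=9 B=1 C=0)
Step 7: pour(A -> C) -> (A=0 B=1 C=9)
Step 8: fill(C) -> (A=0 B=1 C=12)
Step 9: fill(A) -> (A=9 B=1 C=12)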